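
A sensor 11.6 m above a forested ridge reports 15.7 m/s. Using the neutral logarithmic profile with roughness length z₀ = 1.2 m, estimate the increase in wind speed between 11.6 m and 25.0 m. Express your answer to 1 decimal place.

Log law: V₂ = V₁ · ln(z₂/z₀)/ln(z₁/z₀) = 15.7 × 3.0366/2.2687 = 21.0139 m/s
ΔV = 21.0139 − 15.7 = 5.3139 m/s

5.3 m/s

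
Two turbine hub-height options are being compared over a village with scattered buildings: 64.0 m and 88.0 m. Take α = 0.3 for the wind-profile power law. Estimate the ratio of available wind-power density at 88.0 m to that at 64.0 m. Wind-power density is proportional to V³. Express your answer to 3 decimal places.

Speed ratio: V_B/V_A = (z_B/z_A)^α = (88.0/64.0)^0.3 = (1.3750)^0.3 = 1.10025
Power-density ratio: P_B/P_A = (V_B/V_A)³ = (1.10025)³ = 1.33190

1.332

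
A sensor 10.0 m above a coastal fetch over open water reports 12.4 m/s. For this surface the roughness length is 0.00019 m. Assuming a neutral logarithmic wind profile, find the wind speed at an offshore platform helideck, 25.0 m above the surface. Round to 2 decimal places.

Log law: V(z) ∝ ln(z/z₀), so V₂/V₁ = ln(z₂/z₀) / ln(z₁/z₀).
ln(25.0/0.00019) = 11.7874, ln(10.0/0.00019) = 10.8711
V₂ = 12.4 × 11.7874/10.8711 = 12.4 × 1.0843 = 13.4452 m/s

13.45 m/s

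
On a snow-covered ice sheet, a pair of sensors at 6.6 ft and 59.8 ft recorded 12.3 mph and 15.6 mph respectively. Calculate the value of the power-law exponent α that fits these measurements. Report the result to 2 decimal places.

Power law: V₂/V₁ = (z₂/z₁)^α ⇒ α = ln(V₂/V₁) / ln(z₂/z₁)
α = ln(15.6/12.3) / ln(59.8/6.6) = ln(1.2683) / ln(9.0606)
  = 0.23767 / 2.20394 = 0.10784

α ≈ 0.11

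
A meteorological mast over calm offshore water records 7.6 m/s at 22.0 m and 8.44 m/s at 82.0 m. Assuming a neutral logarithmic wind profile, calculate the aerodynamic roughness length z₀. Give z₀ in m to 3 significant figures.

Log law: V(z) ∝ ln(z/z₀). With r = V₁/V₂ = 7.6/8.44 = 0.90047,
r · ln(z₂/z₀) = ln(z₁/z₀) ⇒ ln z₀ = (ln z₁ − r·ln z₂)/(1 − r)
ln z₀ = (3.09104 − 0.90047×4.40672) / 0.09953 = -8.8127
z₀ = exp(-8.8127) = 0.0001488 m

z₀ ≈ 0.000149 m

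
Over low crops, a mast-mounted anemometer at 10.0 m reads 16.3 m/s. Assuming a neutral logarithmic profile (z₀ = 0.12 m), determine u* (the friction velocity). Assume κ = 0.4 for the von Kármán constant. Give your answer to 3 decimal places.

Log law: V(z) = (u*/κ) · ln(z/z₀) ⇒ u* = κ · V / ln(z/z₀)
u* = 0.4 × 16.3 / ln(10.0/0.12) = 0.4 × 16.3 / 4.4228
   = 6.5200 / 4.4228 = 1.4742 m/s

u* ≈ 1.474 m/s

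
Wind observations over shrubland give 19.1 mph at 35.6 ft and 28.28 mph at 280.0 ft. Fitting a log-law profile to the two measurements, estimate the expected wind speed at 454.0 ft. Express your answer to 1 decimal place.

Log law: V ∝ ln(z/z₀). From the pair, with r = V₁/V₂ = 0.67539,
ln z₀ = (ln z₁ − r·ln z₂)/(1 − r) = (3.5723 − 0.67539×5.6348)/0.32461 = -0.7188 → z₀ = 0.4873 ft
V₃ = V₁ · ln(z₃/z₀)/ln(z₁/z₀) = 19.1 × 6.8369/4.2911 = 30.4312 mph

30.4 mph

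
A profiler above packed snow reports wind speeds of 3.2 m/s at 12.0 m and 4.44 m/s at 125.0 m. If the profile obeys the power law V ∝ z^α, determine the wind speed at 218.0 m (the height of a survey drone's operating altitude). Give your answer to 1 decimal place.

First find α: α = ln(V₂/V₁)/ln(z₂/z₁) = ln(4.44/3.2)/ln(125.0/12.0) = 0.32750/2.34341 = 0.1398
Extrapolate from 125.0 m to 218.0 m: V₃ = 4.44 × (218.0/125.0)^0.1398 = 4.44 × 1.0808 = 4.7989 m/s

4.8 m/s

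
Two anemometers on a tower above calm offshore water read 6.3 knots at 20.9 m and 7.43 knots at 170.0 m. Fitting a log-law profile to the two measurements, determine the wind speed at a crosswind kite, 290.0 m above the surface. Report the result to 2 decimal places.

7.72 knots

Log law: V ∝ ln(z/z₀). From the pair, with r = V₁/V₂ = 0.84791,
ln z₀ = (ln z₁ − r·ln z₂)/(1 − r) = (3.0397 − 0.84791×5.1358)/0.15209 = -8.6462 → z₀ = 0.0001758 m
V₃ = V₁ · ln(z₃/z₀)/ln(z₁/z₀) = 6.3 × 14.3161/11.6859 = 7.7179 knots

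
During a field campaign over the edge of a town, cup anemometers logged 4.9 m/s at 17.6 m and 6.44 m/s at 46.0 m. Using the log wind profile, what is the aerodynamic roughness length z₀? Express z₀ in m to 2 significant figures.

Log law: V(z) ∝ ln(z/z₀). With r = V₁/V₂ = 4.9/6.44 = 0.76087,
r · ln(z₂/z₀) = ln(z₁/z₀) ⇒ ln z₀ = (ln z₁ − r·ln z₂)/(1 − r)
ln z₀ = (2.86790 − 0.76087×3.82864) / 0.23913 = -0.1890
z₀ = exp(-0.1890) = 0.8278 m

z₀ ≈ 0.83 m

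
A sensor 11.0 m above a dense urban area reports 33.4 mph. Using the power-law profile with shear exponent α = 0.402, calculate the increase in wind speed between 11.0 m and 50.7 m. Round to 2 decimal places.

Power law: V₂ = V₁ · (z₂/z₁)^α = 33.4 × (4.6091)^0.402 = 61.7333 mph
ΔV = 61.7333 − 33.4 = 28.3333 mph

28.33 mph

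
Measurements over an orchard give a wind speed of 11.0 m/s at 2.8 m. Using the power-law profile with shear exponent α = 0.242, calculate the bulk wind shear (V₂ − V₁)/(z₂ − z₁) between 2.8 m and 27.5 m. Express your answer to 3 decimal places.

Power law: V₂ = V₁ · (z₂/z₁)^α = 11.0 × (9.8214)^0.242 = 19.1205 m/s
ΔV/Δz = (19.1205 − 11.0)/(27.5 − 2.8) = 8.1205/24.7000 = 0.32876 m/s/m

0.329 m/s/m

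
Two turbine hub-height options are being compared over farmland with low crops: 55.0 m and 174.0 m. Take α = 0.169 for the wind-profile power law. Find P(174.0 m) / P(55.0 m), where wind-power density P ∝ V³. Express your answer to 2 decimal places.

1.79

Speed ratio: V_B/V_A = (z_B/z_A)^α = (174.0/55.0)^0.169 = (3.1636)^0.169 = 1.21487
Power-density ratio: P_B/P_A = (V_B/V_A)³ = (1.21487)³ = 1.79306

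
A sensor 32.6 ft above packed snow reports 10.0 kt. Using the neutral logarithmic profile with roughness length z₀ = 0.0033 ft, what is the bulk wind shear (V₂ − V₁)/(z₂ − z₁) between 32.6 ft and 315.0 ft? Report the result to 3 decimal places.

0.009 kt/ft

Log law: V₂ = V₁ · ln(z₂/z₀)/ln(z₁/z₀) = 10.0 × 11.4664/9.1981 = 12.4660 kt
ΔV/Δz = (12.4660 − 10.0)/(315.0 − 32.6) = 2.4660/282.4000 = 0.00873 kt/ft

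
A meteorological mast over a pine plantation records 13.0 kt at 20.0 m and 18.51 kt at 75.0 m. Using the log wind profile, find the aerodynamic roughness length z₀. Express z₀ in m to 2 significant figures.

z₀ ≈ 0.88 m

Log law: V(z) ∝ ln(z/z₀). With r = V₁/V₂ = 13.0/18.51 = 0.70232,
r · ln(z₂/z₀) = ln(z₁/z₀) ⇒ ln z₀ = (ln z₁ − r·ln z₂)/(1 − r)
ln z₀ = (2.99573 − 0.70232×4.31749) / 0.29768 = -0.1227
z₀ = exp(-0.1227) = 0.8845 m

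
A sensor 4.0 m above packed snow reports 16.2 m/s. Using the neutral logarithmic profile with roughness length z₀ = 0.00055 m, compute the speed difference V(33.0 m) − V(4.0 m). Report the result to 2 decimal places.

3.84 m/s

Log law: V₂ = V₁ · ln(z₂/z₀)/ln(z₁/z₀) = 16.2 × 11.0021/8.8919 = 20.0446 m/s
ΔV = 20.0446 − 16.2 = 3.8446 m/s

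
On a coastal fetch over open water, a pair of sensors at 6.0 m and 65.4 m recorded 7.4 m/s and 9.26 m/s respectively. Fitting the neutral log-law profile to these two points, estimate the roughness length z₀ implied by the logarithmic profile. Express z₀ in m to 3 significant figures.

z₀ ≈ 0.000447 m

Log law: V(z) ∝ ln(z/z₀). With r = V₁/V₂ = 7.4/9.26 = 0.79914,
r · ln(z₂/z₀) = ln(z₁/z₀) ⇒ ln z₀ = (ln z₁ − r·ln z₂)/(1 − r)
ln z₀ = (1.79176 − 0.79914×4.18052) / 0.20086 = -7.7119
z₀ = exp(-7.7119) = 0.0004475 m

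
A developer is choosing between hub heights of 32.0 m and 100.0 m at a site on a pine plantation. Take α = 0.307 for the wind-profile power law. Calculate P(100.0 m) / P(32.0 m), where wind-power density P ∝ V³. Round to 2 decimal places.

Speed ratio: V_B/V_A = (z_B/z_A)^α = (100.0/32.0)^0.307 = (3.1250)^0.307 = 1.41879
Power-density ratio: P_B/P_A = (V_B/V_A)³ = (1.41879)³ = 2.85599

2.86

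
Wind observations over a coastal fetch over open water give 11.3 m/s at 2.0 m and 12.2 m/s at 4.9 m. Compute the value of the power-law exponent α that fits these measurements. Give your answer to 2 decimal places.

α ≈ 0.09

Power law: V₂/V₁ = (z₂/z₁)^α ⇒ α = ln(V₂/V₁) / ln(z₂/z₁)
α = ln(12.2/11.3) / ln(4.9/2.0) = ln(1.0796) / ln(2.4500)
  = 0.07663 / 0.89609 = 0.08552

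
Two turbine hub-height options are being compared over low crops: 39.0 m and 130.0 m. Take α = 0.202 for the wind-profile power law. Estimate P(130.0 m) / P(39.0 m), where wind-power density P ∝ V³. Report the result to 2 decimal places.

Speed ratio: V_B/V_A = (z_B/z_A)^α = (130.0/39.0)^0.202 = (3.3333)^0.202 = 1.27533
Power-density ratio: P_B/P_A = (V_B/V_A)³ = (1.27533)³ = 2.07427

2.07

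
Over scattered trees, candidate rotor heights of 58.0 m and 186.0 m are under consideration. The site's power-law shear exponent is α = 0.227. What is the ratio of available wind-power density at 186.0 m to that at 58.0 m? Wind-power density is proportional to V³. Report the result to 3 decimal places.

2.211

Speed ratio: V_B/V_A = (z_B/z_A)^α = (186.0/58.0)^0.227 = (3.2069)^0.227 = 1.30281
Power-density ratio: P_B/P_A = (V_B/V_A)³ = (1.30281)³ = 2.21128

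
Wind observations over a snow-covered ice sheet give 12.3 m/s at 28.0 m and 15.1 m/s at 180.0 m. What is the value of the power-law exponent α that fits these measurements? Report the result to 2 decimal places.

Power law: V₂/V₁ = (z₂/z₁)^α ⇒ α = ln(V₂/V₁) / ln(z₂/z₁)
α = ln(15.1/12.3) / ln(180.0/28.0) = ln(1.2276) / ln(6.4286)
  = 0.20510 / 1.86075 = 0.11022

α ≈ 0.11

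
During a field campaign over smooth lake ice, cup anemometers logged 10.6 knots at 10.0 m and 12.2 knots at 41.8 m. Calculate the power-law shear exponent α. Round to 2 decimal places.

Power law: V₂/V₁ = (z₂/z₁)^α ⇒ α = ln(V₂/V₁) / ln(z₂/z₁)
α = ln(12.2/10.6) / ln(41.8/10.0) = ln(1.1509) / ln(4.1800)
  = 0.14058 / 1.43031 = 0.09829

α ≈ 0.10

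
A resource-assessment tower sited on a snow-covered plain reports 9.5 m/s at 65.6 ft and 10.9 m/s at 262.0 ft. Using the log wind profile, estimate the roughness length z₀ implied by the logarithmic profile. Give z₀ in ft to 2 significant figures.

z₀ ≈ 0.0054 ft

Log law: V(z) ∝ ln(z/z₀). With r = V₁/V₂ = 9.5/10.9 = 0.87156,
r · ln(z₂/z₀) = ln(z₁/z₀) ⇒ ln z₀ = (ln z₁ − r·ln z₂)/(1 − r)
ln z₀ = (4.18358 − 0.87156×5.56834) / 0.12844 = -5.2131
z₀ = exp(-5.2131) = 0.005445 ft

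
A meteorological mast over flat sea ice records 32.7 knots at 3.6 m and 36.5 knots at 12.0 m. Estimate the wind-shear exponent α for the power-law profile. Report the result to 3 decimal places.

Power law: V₂/V₁ = (z₂/z₁)^α ⇒ α = ln(V₂/V₁) / ln(z₂/z₁)
α = ln(36.5/32.7) / ln(12.0/3.6) = ln(1.1162) / ln(3.3333)
  = 0.10994 / 1.20397 = 0.09131

α ≈ 0.091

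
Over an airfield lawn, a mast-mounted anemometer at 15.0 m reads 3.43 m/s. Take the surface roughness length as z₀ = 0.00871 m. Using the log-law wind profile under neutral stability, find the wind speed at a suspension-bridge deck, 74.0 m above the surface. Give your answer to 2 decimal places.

4.16 m/s

Log law: V(z) ∝ ln(z/z₀), so V₂/V₁ = ln(z₂/z₀) / ln(z₁/z₀).
ln(74.0/0.00871) = 9.0473, ln(15.0/0.00871) = 7.4513
V₂ = 3.43 × 9.0473/7.4513 = 3.43 × 1.2142 = 4.1647 m/s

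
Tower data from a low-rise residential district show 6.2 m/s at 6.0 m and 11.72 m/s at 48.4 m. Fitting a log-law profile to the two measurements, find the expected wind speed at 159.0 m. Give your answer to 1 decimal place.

Log law: V ∝ ln(z/z₀). From the pair, with r = V₁/V₂ = 0.52901,
ln z₀ = (ln z₁ − r·ln z₂)/(1 − r) = (1.7918 − 0.52901×3.8795)/0.47099 = -0.5532 → z₀ = 0.5751 m
V₃ = V₁ · ln(z₃/z₀)/ln(z₁/z₀) = 6.2 × 5.6221/2.3449 = 14.8648 m/s

14.9 m/s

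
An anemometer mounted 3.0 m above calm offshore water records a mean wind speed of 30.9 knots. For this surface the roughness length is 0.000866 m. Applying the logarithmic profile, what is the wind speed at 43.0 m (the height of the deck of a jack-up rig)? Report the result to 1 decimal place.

Log law: V(z) ∝ ln(z/z₀), so V₂/V₁ = ln(z₂/z₀) / ln(z₁/z₀).
ln(43.0/0.000866) = 10.8128, ln(3.0/0.000866) = 8.1502
V₂ = 30.9 × 10.8128/8.1502 = 30.9 × 1.3267 = 40.9947 knots

41.0 knots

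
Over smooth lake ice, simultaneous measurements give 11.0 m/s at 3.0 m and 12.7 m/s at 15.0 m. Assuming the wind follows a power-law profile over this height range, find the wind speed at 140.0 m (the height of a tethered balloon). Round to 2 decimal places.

15.50 m/s

First find α: α = ln(V₂/V₁)/ln(z₂/z₁) = ln(12.7/11.0)/ln(15.0/3.0) = 0.14371/1.60944 = 0.0893
Extrapolate from 15.0 m to 140.0 m: V₃ = 12.7 × (140.0/15.0)^0.0893 = 12.7 × 1.2207 = 15.5031 m/s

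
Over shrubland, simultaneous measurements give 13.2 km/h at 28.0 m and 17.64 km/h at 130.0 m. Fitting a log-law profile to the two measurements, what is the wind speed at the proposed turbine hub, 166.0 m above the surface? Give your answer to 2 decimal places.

Log law: V ∝ ln(z/z₀). From the pair, with r = V₁/V₂ = 0.74830,
ln z₀ = (ln z₁ − r·ln z₂)/(1 − r) = (3.3322 − 0.74830×4.8675)/0.25170 = -1.2323 → z₀ = 0.2916 m
V₃ = V₁ · ln(z₃/z₀)/ln(z₁/z₀) = 13.2 × 6.3443/4.5645 = 18.3469 km/h

18.35 km/h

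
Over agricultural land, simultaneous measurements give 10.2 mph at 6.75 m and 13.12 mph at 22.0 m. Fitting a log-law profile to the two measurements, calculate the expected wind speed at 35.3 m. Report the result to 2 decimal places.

14.29 mph

Log law: V ∝ ln(z/z₀). From the pair, with r = V₁/V₂ = 0.77744,
ln z₀ = (ln z₁ − r·ln z₂)/(1 − r) = (1.9095 − 0.77744×3.0910)/0.22256 = -2.2176 → z₀ = 0.1089 m
V₃ = V₁ · ln(z₃/z₀)/ln(z₁/z₀) = 10.2 × 5.7815/4.1272 = 14.2886 mph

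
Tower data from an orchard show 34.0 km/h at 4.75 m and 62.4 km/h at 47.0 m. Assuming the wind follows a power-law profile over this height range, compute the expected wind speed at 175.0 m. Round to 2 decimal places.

First find α: α = ln(V₂/V₁)/ln(z₂/z₁) = ln(62.4/34.0)/ln(47.0/4.75) = 0.60720/2.29200 = 0.2649
Extrapolate from 47.0 m to 175.0 m: V₃ = 62.4 × (175.0/47.0)^0.2649 = 62.4 × 1.4166 = 88.3975 km/h

88.40 km/h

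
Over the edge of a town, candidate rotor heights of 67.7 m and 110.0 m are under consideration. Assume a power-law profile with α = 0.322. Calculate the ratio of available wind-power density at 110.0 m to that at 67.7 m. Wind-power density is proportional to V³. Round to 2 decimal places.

Speed ratio: V_B/V_A = (z_B/z_A)^α = (110.0/67.7)^0.322 = (1.6248)^0.322 = 1.16917
Power-density ratio: P_B/P_A = (V_B/V_A)³ = (1.16917)³ = 1.59822

1.60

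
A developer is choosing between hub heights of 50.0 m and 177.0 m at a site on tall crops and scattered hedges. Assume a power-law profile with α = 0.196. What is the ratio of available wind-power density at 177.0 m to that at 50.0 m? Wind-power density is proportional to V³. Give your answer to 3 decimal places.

Speed ratio: V_B/V_A = (z_B/z_A)^α = (177.0/50.0)^0.196 = (3.5400)^0.196 = 1.28116
Power-density ratio: P_B/P_A = (V_B/V_A)³ = (1.28116)³ = 2.10288

2.103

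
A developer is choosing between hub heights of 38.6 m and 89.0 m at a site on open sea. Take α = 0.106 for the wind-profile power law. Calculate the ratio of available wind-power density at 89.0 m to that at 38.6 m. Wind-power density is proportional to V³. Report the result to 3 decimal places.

Speed ratio: V_B/V_A = (z_B/z_A)^α = (89.0/38.6)^0.106 = (2.3057)^0.106 = 1.09259
Power-density ratio: P_B/P_A = (V_B/V_A)³ = (1.09259)³ = 1.30428

1.304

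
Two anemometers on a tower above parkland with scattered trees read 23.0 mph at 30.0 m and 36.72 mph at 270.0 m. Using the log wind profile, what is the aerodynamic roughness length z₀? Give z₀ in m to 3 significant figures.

Log law: V(z) ∝ ln(z/z₀). With r = V₁/V₂ = 23.0/36.72 = 0.62636,
r · ln(z₂/z₀) = ln(z₁/z₀) ⇒ ln z₀ = (ln z₁ − r·ln z₂)/(1 − r)
ln z₀ = (3.40120 − 0.62636×5.59842) / 0.37364 = -0.2822
z₀ = exp(-0.2822) = 0.7541 m

z₀ ≈ 0.754 m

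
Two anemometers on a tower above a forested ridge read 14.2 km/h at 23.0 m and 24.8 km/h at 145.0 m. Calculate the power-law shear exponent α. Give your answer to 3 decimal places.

Power law: V₂/V₁ = (z₂/z₁)^α ⇒ α = ln(V₂/V₁) / ln(z₂/z₁)
α = ln(24.8/14.2) / ln(145.0/23.0) = ln(1.7465) / ln(6.3043)
  = 0.55760 / 1.84124 = 0.30284

α ≈ 0.303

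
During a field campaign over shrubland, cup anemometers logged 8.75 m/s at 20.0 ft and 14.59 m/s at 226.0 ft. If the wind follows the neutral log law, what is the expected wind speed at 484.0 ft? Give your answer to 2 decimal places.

16.42 m/s

Log law: V ∝ ln(z/z₀). From the pair, with r = V₁/V₂ = 0.59973,
ln z₀ = (ln z₁ − r·ln z₂)/(1 − r) = (2.9957 − 0.59973×5.4205)/0.40027 = -0.6373 → z₀ = 0.5287 ft
V₃ = V₁ · ln(z₃/z₀)/ln(z₁/z₀) = 8.75 × 6.8194/3.6331 = 16.4241 m/s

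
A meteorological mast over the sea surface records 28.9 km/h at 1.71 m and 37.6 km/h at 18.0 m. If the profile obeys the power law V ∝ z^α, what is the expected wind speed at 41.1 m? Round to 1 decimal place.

41.2 km/h

First find α: α = ln(V₂/V₁)/ln(z₂/z₁) = ln(37.6/28.9)/ln(18.0/1.71) = 0.26316/2.35388 = 0.1118
Extrapolate from 18.0 m to 41.1 m: V₃ = 37.6 × (41.1/18.0)^0.1118 = 37.6 × 1.0967 = 41.2359 km/h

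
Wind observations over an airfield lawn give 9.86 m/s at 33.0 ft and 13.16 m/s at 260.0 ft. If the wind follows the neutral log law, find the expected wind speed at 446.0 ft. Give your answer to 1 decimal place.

14.0 m/s

Log law: V ∝ ln(z/z₀). From the pair, with r = V₁/V₂ = 0.74924,
ln z₀ = (ln z₁ − r·ln z₂)/(1 − r) = (3.4965 − 0.74924×5.5607)/0.25076 = -2.6710 → z₀ = 0.06918 ft
V₃ = V₁ · ln(z₃/z₀)/ln(z₁/z₀) = 9.86 × 8.7713/6.1675 = 14.0227 m/s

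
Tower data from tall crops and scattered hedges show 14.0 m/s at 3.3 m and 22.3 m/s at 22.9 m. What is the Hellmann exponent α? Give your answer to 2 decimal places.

α ≈ 0.24

Power law: V₂/V₁ = (z₂/z₁)^α ⇒ α = ln(V₂/V₁) / ln(z₂/z₁)
α = ln(22.3/14.0) / ln(22.9/3.3) = ln(1.5929) / ln(6.9394)
  = 0.46553 / 1.93721 = 0.24031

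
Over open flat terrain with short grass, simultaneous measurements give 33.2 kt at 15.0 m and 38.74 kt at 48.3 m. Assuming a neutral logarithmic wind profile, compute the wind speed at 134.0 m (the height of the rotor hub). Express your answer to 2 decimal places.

43.57 kt

Log law: V ∝ ln(z/z₀). From the pair, with r = V₁/V₂ = 0.85700,
ln z₀ = (ln z₁ − r·ln z₂)/(1 − r) = (2.7081 − 0.85700×3.8774)/0.14300 = -4.2998 → z₀ = 0.01357 m
V₃ = V₁ · ln(z₃/z₀)/ln(z₁/z₀) = 33.2 × 9.1976/7.0078 = 43.5742 kt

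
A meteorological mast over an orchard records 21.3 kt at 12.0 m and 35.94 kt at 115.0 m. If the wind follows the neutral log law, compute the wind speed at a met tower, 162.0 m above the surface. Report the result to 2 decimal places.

Log law: V ∝ ln(z/z₀). From the pair, with r = V₁/V₂ = 0.59265,
ln z₀ = (ln z₁ − r·ln z₂)/(1 − r) = (2.4849 − 0.59265×4.7449)/0.40735 = -0.8032 → z₀ = 0.4479 m
V₃ = V₁ · ln(z₃/z₀)/ln(z₁/z₀) = 21.3 × 5.8908/3.2882 = 38.1597 kt

38.16 kt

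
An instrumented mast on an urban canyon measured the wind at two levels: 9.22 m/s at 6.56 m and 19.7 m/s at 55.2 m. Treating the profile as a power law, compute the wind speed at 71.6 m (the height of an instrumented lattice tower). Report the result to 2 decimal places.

21.61 m/s

First find α: α = ln(V₂/V₁)/ln(z₂/z₁) = ln(19.7/9.22)/ln(55.2/6.56) = 0.75924/2.12997 = 0.3565
Extrapolate from 55.2 m to 71.6 m: V₃ = 19.7 × (71.6/55.2)^0.3565 = 19.7 × 1.0972 = 21.6141 m/s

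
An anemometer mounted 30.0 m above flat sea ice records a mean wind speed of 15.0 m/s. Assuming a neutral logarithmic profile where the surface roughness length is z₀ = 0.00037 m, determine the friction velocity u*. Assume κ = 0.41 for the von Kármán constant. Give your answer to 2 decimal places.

Log law: V(z) = (u*/κ) · ln(z/z₀) ⇒ u* = κ · V / ln(z/z₀)
u* = 0.41 × 15.0 / ln(30.0/0.00037) = 0.41 × 15.0 / 11.3032
   = 6.1500 / 11.3032 = 0.5441 m/s

u* ≈ 0.54 m/s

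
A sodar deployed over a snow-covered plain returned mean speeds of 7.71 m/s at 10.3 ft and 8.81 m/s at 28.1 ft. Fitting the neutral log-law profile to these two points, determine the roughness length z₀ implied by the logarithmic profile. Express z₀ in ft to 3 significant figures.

Log law: V(z) ∝ ln(z/z₀). With r = V₁/V₂ = 7.71/8.81 = 0.87514,
r · ln(z₂/z₀) = ln(z₁/z₀) ⇒ ln z₀ = (ln z₁ − r·ln z₂)/(1 − r)
ln z₀ = (2.33214 − 0.87514×3.33577) / 0.12486 = -4.7024
z₀ = exp(-4.7024) = 0.009074 ft

z₀ ≈ 0.00907 ft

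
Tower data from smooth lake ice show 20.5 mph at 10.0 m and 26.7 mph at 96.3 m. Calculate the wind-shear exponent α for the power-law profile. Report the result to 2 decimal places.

Power law: V₂/V₁ = (z₂/z₁)^α ⇒ α = ln(V₂/V₁) / ln(z₂/z₁)
α = ln(26.7/20.5) / ln(96.3/10.0) = ln(1.3024) / ln(9.6300)
  = 0.26424 / 2.26488 = 0.11667

α ≈ 0.12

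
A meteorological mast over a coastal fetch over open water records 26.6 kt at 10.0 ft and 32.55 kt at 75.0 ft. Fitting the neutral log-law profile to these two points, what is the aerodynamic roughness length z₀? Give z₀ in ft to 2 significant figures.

Log law: V(z) ∝ ln(z/z₀). With r = V₁/V₂ = 26.6/32.55 = 0.81720,
r · ln(z₂/z₀) = ln(z₁/z₀) ⇒ ln z₀ = (ln z₁ − r·ln z₂)/(1 − r)
ln z₀ = (2.30259 − 0.81720×4.31749) / 0.18280 = -6.7052
z₀ = exp(-6.7052) = 0.001225 ft

z₀ ≈ 0.0012 ft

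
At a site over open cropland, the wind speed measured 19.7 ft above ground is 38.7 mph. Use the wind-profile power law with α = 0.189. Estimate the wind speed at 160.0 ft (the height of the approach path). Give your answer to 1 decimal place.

Power-law profile: V₂ = V₁ · (z₂/z₁)^α
V₂ = 38.7 × (160.0/19.7)^0.189 = 38.7 × (8.1218)^0.189
    = 38.7 × 1.4857 = 57.4957 mph

57.5 mph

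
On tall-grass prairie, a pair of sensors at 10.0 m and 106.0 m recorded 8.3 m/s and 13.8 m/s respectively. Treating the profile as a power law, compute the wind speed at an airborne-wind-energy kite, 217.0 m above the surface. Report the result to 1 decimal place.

16.1 m/s

First find α: α = ln(V₂/V₁)/ln(z₂/z₁) = ln(13.8/8.3)/ln(106.0/10.0) = 0.50841/2.36085 = 0.2154
Extrapolate from 106.0 m to 217.0 m: V₃ = 13.8 × (217.0/106.0)^0.2154 = 13.8 × 1.1668 = 16.1022 m/s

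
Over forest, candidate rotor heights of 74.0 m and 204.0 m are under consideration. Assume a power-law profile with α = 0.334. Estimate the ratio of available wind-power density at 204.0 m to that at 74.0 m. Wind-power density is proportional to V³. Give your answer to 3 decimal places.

Speed ratio: V_B/V_A = (z_B/z_A)^α = (204.0/74.0)^0.334 = (2.7568)^0.334 = 1.40311
Power-density ratio: P_B/P_A = (V_B/V_A)³ = (1.40311)³ = 2.76235

2.762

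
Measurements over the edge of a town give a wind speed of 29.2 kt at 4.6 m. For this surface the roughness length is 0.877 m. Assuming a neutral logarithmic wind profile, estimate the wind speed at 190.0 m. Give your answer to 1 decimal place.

94.8 kt

Log law: V(z) ∝ ln(z/z₀), so V₂/V₁ = ln(z₂/z₀) / ln(z₁/z₀).
ln(190.0/0.877) = 5.3783, ln(4.6/0.877) = 1.6573
V₂ = 29.2 × 5.3783/1.6573 = 29.2 × 3.2452 = 94.7596 kt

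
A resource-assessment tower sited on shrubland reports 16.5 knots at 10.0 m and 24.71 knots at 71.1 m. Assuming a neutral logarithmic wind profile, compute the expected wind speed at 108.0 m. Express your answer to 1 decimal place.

26.5 knots

Log law: V ∝ ln(z/z₀). From the pair, with r = V₁/V₂ = 0.66775,
ln z₀ = (ln z₁ − r·ln z₂)/(1 − r) = (2.3026 − 0.66775×4.2641)/0.33225 = -1.6395 → z₀ = 0.1941 m
V₃ = V₁ · ln(z₃/z₀)/ln(z₁/z₀) = 16.5 × 6.3217/3.9421 = 26.4598 knots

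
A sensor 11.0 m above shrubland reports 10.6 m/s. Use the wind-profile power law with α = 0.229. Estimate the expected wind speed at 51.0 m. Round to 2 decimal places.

Power-law profile: V₂ = V₁ · (z₂/z₁)^α
V₂ = 10.6 × (51.0/11.0)^0.229 = 10.6 × (4.6364)^0.229
    = 10.6 × 1.4209 = 15.0612 m/s

15.06 m/s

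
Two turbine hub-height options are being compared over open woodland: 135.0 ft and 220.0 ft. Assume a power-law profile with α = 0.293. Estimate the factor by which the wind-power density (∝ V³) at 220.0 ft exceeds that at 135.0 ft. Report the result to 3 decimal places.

Speed ratio: V_B/V_A = (z_B/z_A)^α = (220.0/135.0)^0.293 = (1.6296)^0.293 = 1.15383
Power-density ratio: P_B/P_A = (V_B/V_A)³ = (1.15383)³ = 1.53612

1.536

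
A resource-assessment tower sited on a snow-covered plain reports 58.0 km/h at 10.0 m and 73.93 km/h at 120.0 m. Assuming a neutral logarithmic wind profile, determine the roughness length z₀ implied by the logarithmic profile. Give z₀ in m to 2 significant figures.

Log law: V(z) ∝ ln(z/z₀). With r = V₁/V₂ = 58.0/73.93 = 0.78453,
r · ln(z₂/z₀) = ln(z₁/z₀) ⇒ ln z₀ = (ln z₁ − r·ln z₂)/(1 − r)
ln z₀ = (2.30259 − 0.78453×4.78749) / 0.21547 = -6.7448
z₀ = exp(-6.7448) = 0.001177 m

z₀ ≈ 0.0012 m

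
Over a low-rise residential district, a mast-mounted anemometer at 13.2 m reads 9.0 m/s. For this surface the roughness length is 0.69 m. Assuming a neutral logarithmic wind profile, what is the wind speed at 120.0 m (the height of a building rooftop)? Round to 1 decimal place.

Log law: V(z) ∝ ln(z/z₀), so V₂/V₁ = ln(z₂/z₀) / ln(z₁/z₀).
ln(120.0/0.69) = 5.1586, ln(13.2/0.69) = 2.9513
V₂ = 9.0 × 5.1586/2.9513 = 9.0 × 1.7479 = 15.7311 m/s

15.7 m/s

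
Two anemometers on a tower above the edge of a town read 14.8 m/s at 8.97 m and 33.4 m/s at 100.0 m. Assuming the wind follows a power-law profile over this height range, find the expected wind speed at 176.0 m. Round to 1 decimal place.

First find α: α = ln(V₂/V₁)/ln(z₂/z₁) = ln(33.4/14.8)/ln(100.0/8.97) = 0.81393/2.41128 = 0.3375
Extrapolate from 100.0 m to 176.0 m: V₃ = 33.4 × (176.0/100.0)^0.3375 = 33.4 × 1.2102 = 40.4221 m/s

40.4 m/s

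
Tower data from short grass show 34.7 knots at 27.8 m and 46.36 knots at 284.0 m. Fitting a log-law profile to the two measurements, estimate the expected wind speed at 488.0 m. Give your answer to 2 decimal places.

Log law: V ∝ ln(z/z₀). From the pair, with r = V₁/V₂ = 0.74849,
ln z₀ = (ln z₁ − r·ln z₂)/(1 − r) = (3.3250 − 0.74849×5.6490)/0.25151 = -3.5910 → z₀ = 0.02757 m
V₃ = V₁ · ln(z₃/z₀)/ln(z₁/z₀) = 34.7 × 9.7813/6.9160 = 49.0761 knots

49.08 knots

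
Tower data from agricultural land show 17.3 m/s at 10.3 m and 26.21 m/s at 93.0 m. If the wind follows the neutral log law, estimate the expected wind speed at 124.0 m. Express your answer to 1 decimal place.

27.4 m/s

Log law: V ∝ ln(z/z₀). From the pair, with r = V₁/V₂ = 0.66005,
ln z₀ = (ln z₁ − r·ln z₂)/(1 − r) = (2.3321 − 0.66005×4.5326)/0.33995 = -1.9403 → z₀ = 0.1437 m
V₃ = V₁ · ln(z₃/z₀)/ln(z₁/z₀) = 17.3 × 6.7606/4.2725 = 27.3749 m/s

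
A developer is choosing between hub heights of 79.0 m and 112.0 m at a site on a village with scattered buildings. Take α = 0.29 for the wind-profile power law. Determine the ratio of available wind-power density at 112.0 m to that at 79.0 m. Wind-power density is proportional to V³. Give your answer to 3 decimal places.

1.355

Speed ratio: V_B/V_A = (z_B/z_A)^α = (112.0/79.0)^0.29 = (1.4177)^0.29 = 1.10653
Power-density ratio: P_B/P_A = (V_B/V_A)³ = (1.10653)³ = 1.35483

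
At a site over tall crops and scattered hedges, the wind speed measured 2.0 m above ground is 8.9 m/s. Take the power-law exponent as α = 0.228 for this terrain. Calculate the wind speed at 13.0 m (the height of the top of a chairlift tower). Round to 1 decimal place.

Power-law profile: V₂ = V₁ · (z₂/z₁)^α
V₂ = 8.9 × (13.0/2.0)^0.228 = 8.9 × (6.5000)^0.228
    = 8.9 × 1.5323 = 13.6375 m/s

13.6 m/s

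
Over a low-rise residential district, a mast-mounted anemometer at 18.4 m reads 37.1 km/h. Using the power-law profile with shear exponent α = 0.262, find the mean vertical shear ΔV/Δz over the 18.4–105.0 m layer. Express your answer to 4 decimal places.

Power law: V₂ = V₁ · (z₂/z₁)^α = 37.1 × (5.7065)^0.262 = 58.5522 km/h
ΔV/Δz = (58.5522 − 37.1)/(105.0 − 18.4) = 21.4522/86.6000 = 0.24772 km/h/m

0.2477 km/h/m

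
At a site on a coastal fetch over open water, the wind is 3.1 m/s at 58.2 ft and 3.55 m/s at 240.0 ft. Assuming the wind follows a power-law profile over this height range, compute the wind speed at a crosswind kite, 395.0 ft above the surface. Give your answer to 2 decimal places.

3.72 m/s

First find α: α = ln(V₂/V₁)/ln(z₂/z₁) = ln(3.55/3.1)/ln(240.0/58.2) = 0.13555/1.41675 = 0.0957
Extrapolate from 240.0 ft to 395.0 ft: V₃ = 3.55 × (395.0/240.0)^0.0957 = 3.55 × 1.0488 = 3.7233 m/s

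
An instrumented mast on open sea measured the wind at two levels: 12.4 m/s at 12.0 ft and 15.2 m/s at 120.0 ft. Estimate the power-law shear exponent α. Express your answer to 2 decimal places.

α ≈ 0.09

Power law: V₂/V₁ = (z₂/z₁)^α ⇒ α = ln(V₂/V₁) / ln(z₂/z₁)
α = ln(15.2/12.4) / ln(120.0/12.0) = ln(1.2258) / ln(10.0000)
  = 0.20360 / 2.30259 = 0.08842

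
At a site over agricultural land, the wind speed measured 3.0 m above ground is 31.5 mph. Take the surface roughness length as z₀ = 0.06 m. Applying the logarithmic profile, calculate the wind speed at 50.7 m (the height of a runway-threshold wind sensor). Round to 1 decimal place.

54.3 mph

Log law: V(z) ∝ ln(z/z₀), so V₂/V₁ = ln(z₂/z₀) / ln(z₁/z₀).
ln(50.7/0.06) = 6.7393, ln(3.0/0.06) = 3.9120
V₂ = 31.5 × 6.7393/3.9120 = 31.5 × 1.7227 = 54.2658 mph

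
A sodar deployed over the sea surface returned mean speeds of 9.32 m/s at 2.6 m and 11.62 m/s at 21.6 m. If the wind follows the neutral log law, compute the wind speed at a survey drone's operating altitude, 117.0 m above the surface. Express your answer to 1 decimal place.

13.5 m/s

Log law: V ∝ ln(z/z₀). From the pair, with r = V₁/V₂ = 0.80207,
ln z₀ = (ln z₁ − r·ln z₂)/(1 − r) = (0.9555 − 0.80207×3.0727)/0.19793 = -7.6237 → z₀ = 0.0004887 m
V₃ = V₁ · ln(z₃/z₀)/ln(z₁/z₀) = 9.32 × 12.3859/8.5792 = 13.4554 m/s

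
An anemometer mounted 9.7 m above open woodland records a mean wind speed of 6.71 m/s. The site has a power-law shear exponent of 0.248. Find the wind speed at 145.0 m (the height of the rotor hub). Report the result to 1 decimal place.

Power-law profile: V₂ = V₁ · (z₂/z₁)^α
V₂ = 6.71 × (145.0/9.7)^0.248 = 6.71 × (14.9485)^0.248
    = 6.71 × 1.9557 = 13.1227 m/s

13.1 m/s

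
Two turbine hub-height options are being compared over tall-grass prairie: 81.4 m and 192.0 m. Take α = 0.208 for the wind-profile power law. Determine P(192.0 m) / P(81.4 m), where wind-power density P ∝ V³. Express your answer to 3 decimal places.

Speed ratio: V_B/V_A = (z_B/z_A)^α = (192.0/81.4)^0.208 = (2.3587)^0.208 = 1.19541
Power-density ratio: P_B/P_A = (V_B/V_A)³ = (1.19541)³ = 1.70825

1.708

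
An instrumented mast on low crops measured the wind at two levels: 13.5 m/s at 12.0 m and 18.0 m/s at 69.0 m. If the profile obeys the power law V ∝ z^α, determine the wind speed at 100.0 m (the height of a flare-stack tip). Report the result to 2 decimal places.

19.13 m/s

First find α: α = ln(V₂/V₁)/ln(z₂/z₁) = ln(18.0/13.5)/ln(69.0/12.0) = 0.28768/1.74920 = 0.1645
Extrapolate from 69.0 m to 100.0 m: V₃ = 18.0 × (100.0/69.0)^0.1645 = 18.0 × 1.0629 = 19.1327 m/s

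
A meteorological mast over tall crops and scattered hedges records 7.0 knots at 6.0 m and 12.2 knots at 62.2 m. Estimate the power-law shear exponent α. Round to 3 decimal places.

α ≈ 0.238

Power law: V₂/V₁ = (z₂/z₁)^α ⇒ α = ln(V₂/V₁) / ln(z₂/z₁)
α = ln(12.2/7.0) / ln(62.2/6.0) = ln(1.7429) / ln(10.3667)
  = 0.55553 / 2.33860 = 0.23755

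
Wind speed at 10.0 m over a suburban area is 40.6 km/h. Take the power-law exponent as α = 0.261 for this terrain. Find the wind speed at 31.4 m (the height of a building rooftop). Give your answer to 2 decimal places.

Power-law profile: V₂ = V₁ · (z₂/z₁)^α
V₂ = 40.6 × (31.4/10.0)^0.261 = 40.6 × (3.1400)^0.261
    = 40.6 × 1.3480 = 54.7299 km/h

54.73 km/h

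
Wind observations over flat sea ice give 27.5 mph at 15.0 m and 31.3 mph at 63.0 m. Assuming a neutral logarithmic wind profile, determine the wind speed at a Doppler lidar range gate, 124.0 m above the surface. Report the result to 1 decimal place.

33.1 mph

Log law: V ∝ ln(z/z₀). From the pair, with r = V₁/V₂ = 0.87859,
ln z₀ = (ln z₁ − r·ln z₂)/(1 − r) = (2.7081 − 0.87859×4.1431)/0.12141 = -7.6774 → z₀ = 0.0004632 m
V₃ = V₁ · ln(z₃/z₀)/ln(z₁/z₀) = 27.5 × 12.4977/10.3855 = 33.0930 mph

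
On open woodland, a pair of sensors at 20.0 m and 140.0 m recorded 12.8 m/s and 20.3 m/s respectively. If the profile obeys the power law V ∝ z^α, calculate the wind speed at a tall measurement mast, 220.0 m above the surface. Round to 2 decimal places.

First find α: α = ln(V₂/V₁)/ln(z₂/z₁) = ln(20.3/12.8)/ln(140.0/20.0) = 0.46118/1.94591 = 0.2370
Extrapolate from 140.0 m to 220.0 m: V₃ = 20.3 × (220.0/140.0)^0.2370 = 20.3 × 1.1131 = 22.5953 m/s

22.60 m/s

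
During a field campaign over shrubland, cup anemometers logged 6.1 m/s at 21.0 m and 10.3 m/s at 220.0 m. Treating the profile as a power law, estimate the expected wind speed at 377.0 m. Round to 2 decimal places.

First find α: α = ln(V₂/V₁)/ln(z₂/z₁) = ln(10.3/6.1)/ln(220.0/21.0) = 0.52386/2.34911 = 0.2230
Extrapolate from 220.0 m to 377.0 m: V₃ = 10.3 × (377.0/220.0)^0.2230 = 10.3 × 1.1276 = 11.6145 m/s

11.61 m/s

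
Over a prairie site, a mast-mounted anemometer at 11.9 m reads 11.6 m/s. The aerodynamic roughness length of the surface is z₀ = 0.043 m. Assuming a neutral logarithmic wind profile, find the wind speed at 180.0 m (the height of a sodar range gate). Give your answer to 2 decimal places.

Log law: V(z) ∝ ln(z/z₀), so V₂/V₁ = ln(z₂/z₀) / ln(z₁/z₀).
ln(180.0/0.043) = 8.3395, ln(11.9/0.043) = 5.6231
V₂ = 11.6 × 8.3395/5.6231 = 11.6 × 1.4831 = 17.2038 m/s

17.20 m/s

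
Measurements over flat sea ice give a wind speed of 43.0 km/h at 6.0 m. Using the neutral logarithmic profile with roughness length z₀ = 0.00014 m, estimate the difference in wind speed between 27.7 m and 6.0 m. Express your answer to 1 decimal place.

6.2 km/h

Log law: V₂ = V₁ · ln(z₂/z₀)/ln(z₁/z₀) = 43.0 × 12.1953/10.6656 = 49.1671 km/h
ΔV = 49.1671 − 43.0 = 6.1671 km/h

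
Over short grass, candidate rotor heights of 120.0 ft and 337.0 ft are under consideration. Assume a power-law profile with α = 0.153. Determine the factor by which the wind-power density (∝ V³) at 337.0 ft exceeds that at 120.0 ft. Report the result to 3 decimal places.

1.606

Speed ratio: V_B/V_A = (z_B/z_A)^α = (337.0/120.0)^0.153 = (2.8083)^0.153 = 1.17115
Power-density ratio: P_B/P_A = (V_B/V_A)³ = (1.17115)³ = 1.60634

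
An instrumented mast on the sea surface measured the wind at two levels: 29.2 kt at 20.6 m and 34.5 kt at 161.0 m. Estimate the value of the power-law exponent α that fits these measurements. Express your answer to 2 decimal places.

Power law: V₂/V₁ = (z₂/z₁)^α ⇒ α = ln(V₂/V₁) / ln(z₂/z₁)
α = ln(34.5/29.2) / ln(161.0/20.6) = ln(1.1815) / ln(7.8155)
  = 0.16679 / 2.05611 = 0.08112

α ≈ 0.08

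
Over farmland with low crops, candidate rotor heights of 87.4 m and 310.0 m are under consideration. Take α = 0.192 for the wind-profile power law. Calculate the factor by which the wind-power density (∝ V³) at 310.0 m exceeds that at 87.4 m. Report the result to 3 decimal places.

Speed ratio: V_B/V_A = (z_B/z_A)^α = (310.0/87.4)^0.192 = (3.5469)^0.192 = 1.27518
Power-density ratio: P_B/P_A = (V_B/V_A)³ = (1.27518)³ = 2.07355

2.074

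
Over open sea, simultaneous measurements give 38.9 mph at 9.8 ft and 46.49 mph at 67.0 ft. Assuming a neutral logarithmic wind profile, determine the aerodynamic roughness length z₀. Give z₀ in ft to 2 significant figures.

z₀ ≈ 0.00052 ft

Log law: V(z) ∝ ln(z/z₀). With r = V₁/V₂ = 38.9/46.49 = 0.83674,
r · ln(z₂/z₀) = ln(z₁/z₀) ⇒ ln z₀ = (ln z₁ − r·ln z₂)/(1 − r)
ln z₀ = (2.28238 − 0.83674×4.20469) / 0.16326 = -7.5698
z₀ = exp(-7.5698) = 0.0005158 ft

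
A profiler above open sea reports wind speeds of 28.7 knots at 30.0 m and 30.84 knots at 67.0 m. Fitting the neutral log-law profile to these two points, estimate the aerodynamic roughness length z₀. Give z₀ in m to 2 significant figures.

Log law: V(z) ∝ ln(z/z₀). With r = V₁/V₂ = 28.7/30.84 = 0.93061,
r · ln(z₂/z₀) = ln(z₁/z₀) ⇒ ln z₀ = (ln z₁ − r·ln z₂)/(1 − r)
ln z₀ = (3.40120 − 0.93061×4.20469) / 0.06939 = -7.3746
z₀ = exp(-7.3746) = 0.0006269 m

z₀ ≈ 0.00063 m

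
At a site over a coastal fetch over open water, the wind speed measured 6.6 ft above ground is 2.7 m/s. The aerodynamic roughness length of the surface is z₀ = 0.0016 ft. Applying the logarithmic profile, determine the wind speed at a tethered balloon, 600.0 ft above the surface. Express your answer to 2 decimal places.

4.16 m/s

Log law: V(z) ∝ ln(z/z₀), so V₂/V₁ = ln(z₂/z₀) / ln(z₁/z₀).
ln(600.0/0.0016) = 12.8347, ln(6.6/0.0016) = 8.3248
V₂ = 2.7 × 12.8347/8.3248 = 2.7 × 1.5417 = 4.1627 m/s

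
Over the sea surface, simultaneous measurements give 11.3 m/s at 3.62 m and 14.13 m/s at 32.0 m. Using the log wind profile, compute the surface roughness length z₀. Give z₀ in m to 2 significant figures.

Log law: V(z) ∝ ln(z/z₀). With r = V₁/V₂ = 11.3/14.13 = 0.79972,
r · ln(z₂/z₀) = ln(z₁/z₀) ⇒ ln z₀ = (ln z₁ − r·ln z₂)/(1 − r)
ln z₀ = (1.28647 − 0.79972×3.46574) / 0.20028 = -7.4152
z₀ = exp(-7.4152) = 0.0006020 m

z₀ ≈ 0.00060 m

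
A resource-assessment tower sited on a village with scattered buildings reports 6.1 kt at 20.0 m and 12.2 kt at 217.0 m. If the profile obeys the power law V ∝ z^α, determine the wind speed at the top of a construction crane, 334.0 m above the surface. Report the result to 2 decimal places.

First find α: α = ln(V₂/V₁)/ln(z₂/z₁) = ln(12.2/6.1)/ln(217.0/20.0) = 0.69315/2.38417 = 0.2907
Extrapolate from 217.0 m to 334.0 m: V₃ = 12.2 × (334.0/217.0)^0.2907 = 12.2 × 1.1336 = 13.8296 kt

13.83 kt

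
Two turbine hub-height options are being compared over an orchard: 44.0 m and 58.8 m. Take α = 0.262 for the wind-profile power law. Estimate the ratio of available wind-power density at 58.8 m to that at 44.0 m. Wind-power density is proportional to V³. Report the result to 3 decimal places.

Speed ratio: V_B/V_A = (z_B/z_A)^α = (58.8/44.0)^0.262 = (1.3364)^0.262 = 1.07893
Power-density ratio: P_B/P_A = (V_B/V_A)³ = (1.07893)³ = 1.25596

1.256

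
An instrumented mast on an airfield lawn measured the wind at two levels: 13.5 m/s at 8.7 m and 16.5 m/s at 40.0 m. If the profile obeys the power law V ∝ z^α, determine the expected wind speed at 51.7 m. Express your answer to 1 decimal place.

First find α: α = ln(V₂/V₁)/ln(z₂/z₁) = ln(16.5/13.5)/ln(40.0/8.7) = 0.20067/1.52556 = 0.1315
Extrapolate from 40.0 m to 51.7 m: V₃ = 16.5 × (51.7/40.0)^0.1315 = 16.5 × 1.0343 = 17.0664 m/s

17.1 m/s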